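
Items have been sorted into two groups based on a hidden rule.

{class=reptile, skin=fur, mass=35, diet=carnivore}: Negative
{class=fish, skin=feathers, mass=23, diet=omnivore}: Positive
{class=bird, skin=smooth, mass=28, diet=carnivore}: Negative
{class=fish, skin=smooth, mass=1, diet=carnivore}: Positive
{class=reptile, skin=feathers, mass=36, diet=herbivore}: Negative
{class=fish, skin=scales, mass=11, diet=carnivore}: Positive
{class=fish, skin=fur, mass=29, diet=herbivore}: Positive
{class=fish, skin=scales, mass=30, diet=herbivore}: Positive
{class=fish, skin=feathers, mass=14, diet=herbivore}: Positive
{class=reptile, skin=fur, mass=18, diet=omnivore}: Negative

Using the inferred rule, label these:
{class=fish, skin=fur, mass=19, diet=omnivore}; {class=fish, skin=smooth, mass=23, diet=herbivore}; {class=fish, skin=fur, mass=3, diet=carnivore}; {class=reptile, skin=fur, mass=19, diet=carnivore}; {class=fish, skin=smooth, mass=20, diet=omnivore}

The rule appears to be: class is fish.
{class=fish, skin=fur, mass=19, diet=omnivore}: class is fish — passes, so Positive. {class=fish, skin=smooth, mass=23, diet=herbivore}: class is fish — passes, so Positive. {class=fish, skin=fur, mass=3, diet=carnivore}: class is fish — passes, so Positive. {class=reptile, skin=fur, mass=19, diet=carnivore}: class is reptile — does not pass, so Negative. {class=fish, skin=smooth, mass=20, diet=omnivore}: class is fish — passes, so Positive.

Positive, Positive, Positive, Negative, Positive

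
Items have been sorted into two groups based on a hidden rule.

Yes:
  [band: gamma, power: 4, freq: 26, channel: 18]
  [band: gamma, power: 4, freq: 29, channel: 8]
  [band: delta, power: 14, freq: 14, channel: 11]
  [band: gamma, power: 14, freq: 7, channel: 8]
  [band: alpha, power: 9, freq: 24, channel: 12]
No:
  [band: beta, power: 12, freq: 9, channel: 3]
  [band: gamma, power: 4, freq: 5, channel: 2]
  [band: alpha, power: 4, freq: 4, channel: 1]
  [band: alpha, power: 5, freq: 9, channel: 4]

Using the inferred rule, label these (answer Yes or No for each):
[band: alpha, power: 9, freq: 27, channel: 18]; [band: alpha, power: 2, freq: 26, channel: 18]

Yes, Yes

The pattern is that an item is 'Yes' exactly when: channel ≥ 8.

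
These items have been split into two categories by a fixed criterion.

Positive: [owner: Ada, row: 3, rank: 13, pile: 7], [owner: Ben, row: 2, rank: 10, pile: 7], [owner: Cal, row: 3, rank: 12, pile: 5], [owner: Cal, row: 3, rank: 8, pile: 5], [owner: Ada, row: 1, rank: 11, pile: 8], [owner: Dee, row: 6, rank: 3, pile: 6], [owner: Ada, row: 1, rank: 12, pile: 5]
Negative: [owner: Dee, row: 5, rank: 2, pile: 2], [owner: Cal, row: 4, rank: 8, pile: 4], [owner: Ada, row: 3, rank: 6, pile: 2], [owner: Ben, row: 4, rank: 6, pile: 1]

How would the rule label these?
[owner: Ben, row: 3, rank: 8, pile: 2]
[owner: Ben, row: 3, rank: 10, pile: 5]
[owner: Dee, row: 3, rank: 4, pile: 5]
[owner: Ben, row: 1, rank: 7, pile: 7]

Negative, Positive, Positive, Positive

All 'Positive' examples share one property — pile ≥ 5 — and every 'Negative' example lacks it.
[owner: Ben, row: 3, rank: 8, pile: 2]: pile = 2 — fails the rule, so Negative.
[owner: Ben, row: 3, rank: 10, pile: 5]: pile = 5 — meets the rule, so Positive.
[owner: Dee, row: 3, rank: 4, pile: 5]: pile = 5 — meets the rule, so Positive.
[owner: Ben, row: 1, rank: 7, pile: 7]: pile = 7 — meets the rule, so Positive.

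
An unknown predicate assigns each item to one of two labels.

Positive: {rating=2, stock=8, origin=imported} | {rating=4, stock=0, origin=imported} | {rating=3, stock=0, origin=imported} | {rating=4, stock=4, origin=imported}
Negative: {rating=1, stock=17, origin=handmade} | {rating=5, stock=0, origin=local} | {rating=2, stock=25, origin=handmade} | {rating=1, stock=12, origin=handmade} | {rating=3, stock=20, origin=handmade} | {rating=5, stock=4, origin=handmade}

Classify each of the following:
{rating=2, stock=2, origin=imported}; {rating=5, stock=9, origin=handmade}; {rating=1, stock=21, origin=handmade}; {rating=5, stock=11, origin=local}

Looking at the examples, the only property every 'Positive' case has and every 'Negative' case lacks is: origin is imported.

Positive, Negative, Negative, Negative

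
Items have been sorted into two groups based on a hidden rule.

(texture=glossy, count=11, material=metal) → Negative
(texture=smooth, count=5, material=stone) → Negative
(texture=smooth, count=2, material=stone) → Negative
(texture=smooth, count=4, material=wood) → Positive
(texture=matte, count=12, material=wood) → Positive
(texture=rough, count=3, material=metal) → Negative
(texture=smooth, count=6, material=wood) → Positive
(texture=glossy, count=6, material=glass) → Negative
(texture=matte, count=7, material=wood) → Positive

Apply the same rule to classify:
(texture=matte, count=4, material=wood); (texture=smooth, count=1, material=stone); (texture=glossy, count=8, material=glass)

Positive, Negative, Negative

The simplest hypothesis consistent with all the labels is: material is wood.
Positive: (texture=matte, count=4, material=wood), since material is wood.
Negative: (texture=smooth, count=1, material=stone), since material is stone.
Negative: (texture=glossy, count=8, material=glass), since material is glass.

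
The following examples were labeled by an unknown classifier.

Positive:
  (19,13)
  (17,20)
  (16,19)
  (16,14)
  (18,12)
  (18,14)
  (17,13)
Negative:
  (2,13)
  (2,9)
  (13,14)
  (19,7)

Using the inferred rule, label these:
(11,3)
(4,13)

Negative, Negative

The rule appears to be: sum ≥ 30.
Negative: (11,3), since 11+3 = 14. Negative: (4,13), since 4+13 = 17.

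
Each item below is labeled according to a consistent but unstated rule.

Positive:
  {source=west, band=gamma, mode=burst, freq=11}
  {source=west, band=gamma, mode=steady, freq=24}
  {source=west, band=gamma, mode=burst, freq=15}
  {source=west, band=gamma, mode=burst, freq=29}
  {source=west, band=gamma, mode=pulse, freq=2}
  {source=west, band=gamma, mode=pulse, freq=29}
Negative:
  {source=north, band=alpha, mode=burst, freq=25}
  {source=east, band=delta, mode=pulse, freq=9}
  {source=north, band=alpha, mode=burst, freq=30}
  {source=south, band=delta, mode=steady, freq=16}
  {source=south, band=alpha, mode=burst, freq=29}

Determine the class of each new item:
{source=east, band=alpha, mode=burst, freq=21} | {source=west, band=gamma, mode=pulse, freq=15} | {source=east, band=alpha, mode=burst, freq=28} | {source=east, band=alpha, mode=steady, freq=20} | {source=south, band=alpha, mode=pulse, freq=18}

Negative, Positive, Negative, Negative, Negative

The classifier is using: band is gamma.
{source=east, band=alpha, mode=burst, freq=21}: Negative (band is alpha). {source=west, band=gamma, mode=pulse, freq=15}: Positive (band is gamma). {source=east, band=alpha, mode=burst, freq=28}: Negative (band is alpha). {source=east, band=alpha, mode=steady, freq=20}: Negative (band is alpha). {source=south, band=alpha, mode=pulse, freq=18}: Negative (band is alpha).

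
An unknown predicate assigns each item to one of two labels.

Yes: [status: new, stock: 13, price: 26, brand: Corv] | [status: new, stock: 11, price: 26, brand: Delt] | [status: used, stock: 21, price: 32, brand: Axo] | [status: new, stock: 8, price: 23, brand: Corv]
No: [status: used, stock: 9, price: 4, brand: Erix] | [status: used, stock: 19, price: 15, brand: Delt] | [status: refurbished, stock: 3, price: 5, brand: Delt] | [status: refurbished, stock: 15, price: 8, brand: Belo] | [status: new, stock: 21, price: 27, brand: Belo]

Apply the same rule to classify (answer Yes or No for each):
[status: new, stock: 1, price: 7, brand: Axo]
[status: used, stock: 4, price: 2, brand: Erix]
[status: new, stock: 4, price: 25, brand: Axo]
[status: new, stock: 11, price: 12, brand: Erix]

The simplest hypothesis consistent with all the labels is: price ≥ 23 AND price ≠ 27.
No: [status: new, stock: 1, price: 7, brand: Axo], since price = 7. No: [status: used, stock: 4, price: 2, brand: Erix], since price = 2. Yes: [status: new, stock: 4, price: 25, brand: Axo], since price = 25. No: [status: new, stock: 11, price: 12, brand: Erix], since price = 12.

No, No, Yes, No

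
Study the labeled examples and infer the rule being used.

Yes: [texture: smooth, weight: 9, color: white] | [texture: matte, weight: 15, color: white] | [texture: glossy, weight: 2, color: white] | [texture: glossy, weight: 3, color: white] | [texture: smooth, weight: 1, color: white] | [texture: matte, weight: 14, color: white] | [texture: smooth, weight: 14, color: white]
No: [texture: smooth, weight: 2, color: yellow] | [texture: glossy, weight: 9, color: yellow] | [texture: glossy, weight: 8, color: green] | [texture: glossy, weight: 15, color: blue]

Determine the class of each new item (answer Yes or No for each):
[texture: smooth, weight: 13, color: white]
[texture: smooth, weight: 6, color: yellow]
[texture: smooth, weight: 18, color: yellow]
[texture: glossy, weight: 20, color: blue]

Checking candidate rules against both groups, what survives is: color is white.
[texture: smooth, weight: 13, color: white] — color is white, hence Yes.
[texture: smooth, weight: 6, color: yellow] — color is yellow, hence No.
[texture: smooth, weight: 18, color: yellow] — color is yellow, hence No.
[texture: glossy, weight: 20, color: blue] — color is blue, hence No.

Yes, No, No, No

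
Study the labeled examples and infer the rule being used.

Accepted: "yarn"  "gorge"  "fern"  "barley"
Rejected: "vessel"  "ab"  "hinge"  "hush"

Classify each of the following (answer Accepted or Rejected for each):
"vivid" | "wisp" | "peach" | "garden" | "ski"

The pattern is that an item is 'Accepted' exactly when: contains 'r'.

Rejected, Rejected, Rejected, Accepted, Rejected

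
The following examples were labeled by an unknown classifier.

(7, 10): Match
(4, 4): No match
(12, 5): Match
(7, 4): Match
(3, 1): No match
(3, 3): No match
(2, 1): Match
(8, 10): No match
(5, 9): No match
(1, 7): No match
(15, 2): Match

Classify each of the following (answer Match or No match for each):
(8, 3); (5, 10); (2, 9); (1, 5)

Match, Match, Match, No match

The pattern is that an item is 'Match' exactly when: sum is odd.
(8, 3): Match (8+3 = 11). (5, 10): Match (5+10 = 15). (2, 9): Match (2+9 = 11). (1, 5): No match (1+5 = 6).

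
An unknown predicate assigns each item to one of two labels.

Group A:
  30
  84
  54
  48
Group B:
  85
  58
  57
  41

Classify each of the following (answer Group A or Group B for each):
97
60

Every 'Group A' example satisfies: multiple of 6. None of the 'Group B' examples do.
97: 97 = 6·16 + 1 — fails the rule, so Group B.
60: 60 = 6·10 — passes, so Group A.

Group B, Group A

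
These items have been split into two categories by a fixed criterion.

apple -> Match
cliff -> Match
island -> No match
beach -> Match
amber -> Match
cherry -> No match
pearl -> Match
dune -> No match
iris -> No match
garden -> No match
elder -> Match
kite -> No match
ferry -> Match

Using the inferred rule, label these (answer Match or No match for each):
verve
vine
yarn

A rule that fits every label: odd length — true of each 'Match' example, false of each 'No match' one.
verve → length 5 → Match. vine → length 4 → No match. yarn → length 4 → No match.

Match, No match, No match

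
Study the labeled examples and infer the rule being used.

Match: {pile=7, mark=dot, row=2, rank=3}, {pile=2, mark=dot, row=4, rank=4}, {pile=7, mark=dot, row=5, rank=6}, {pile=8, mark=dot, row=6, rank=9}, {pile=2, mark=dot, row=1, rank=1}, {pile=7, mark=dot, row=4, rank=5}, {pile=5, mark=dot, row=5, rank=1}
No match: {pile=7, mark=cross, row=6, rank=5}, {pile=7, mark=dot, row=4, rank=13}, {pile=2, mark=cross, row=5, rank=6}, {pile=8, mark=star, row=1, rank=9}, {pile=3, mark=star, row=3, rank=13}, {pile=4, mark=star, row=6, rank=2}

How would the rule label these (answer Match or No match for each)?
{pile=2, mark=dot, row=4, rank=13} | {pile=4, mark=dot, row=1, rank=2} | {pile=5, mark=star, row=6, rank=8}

The classifier is using: mark is dot AND rank ≤ 9.

No match, Match, No match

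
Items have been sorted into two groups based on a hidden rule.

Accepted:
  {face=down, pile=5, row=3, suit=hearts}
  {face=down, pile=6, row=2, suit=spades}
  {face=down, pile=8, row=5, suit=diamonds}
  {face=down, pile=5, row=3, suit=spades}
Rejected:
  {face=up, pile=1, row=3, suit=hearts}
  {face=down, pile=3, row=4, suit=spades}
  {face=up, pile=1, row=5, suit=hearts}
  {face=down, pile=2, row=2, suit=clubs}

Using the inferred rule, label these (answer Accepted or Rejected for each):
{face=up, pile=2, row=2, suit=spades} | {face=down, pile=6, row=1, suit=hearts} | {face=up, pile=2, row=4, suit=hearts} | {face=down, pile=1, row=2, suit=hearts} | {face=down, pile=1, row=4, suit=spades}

'Accepted' ⟺ pile ≥ 5.

Rejected, Accepted, Rejected, Rejected, Rejected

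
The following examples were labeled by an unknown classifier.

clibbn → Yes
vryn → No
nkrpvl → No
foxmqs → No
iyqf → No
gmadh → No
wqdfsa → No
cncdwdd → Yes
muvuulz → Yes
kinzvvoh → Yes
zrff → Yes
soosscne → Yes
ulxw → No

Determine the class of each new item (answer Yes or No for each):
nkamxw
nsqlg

No, No

The simplest hypothesis consistent with all the labels is: has a double letter.
nkamxw: no doubled letter, doesn't qualify → No.
nsqlg: no doubled letter, doesn't qualify → No.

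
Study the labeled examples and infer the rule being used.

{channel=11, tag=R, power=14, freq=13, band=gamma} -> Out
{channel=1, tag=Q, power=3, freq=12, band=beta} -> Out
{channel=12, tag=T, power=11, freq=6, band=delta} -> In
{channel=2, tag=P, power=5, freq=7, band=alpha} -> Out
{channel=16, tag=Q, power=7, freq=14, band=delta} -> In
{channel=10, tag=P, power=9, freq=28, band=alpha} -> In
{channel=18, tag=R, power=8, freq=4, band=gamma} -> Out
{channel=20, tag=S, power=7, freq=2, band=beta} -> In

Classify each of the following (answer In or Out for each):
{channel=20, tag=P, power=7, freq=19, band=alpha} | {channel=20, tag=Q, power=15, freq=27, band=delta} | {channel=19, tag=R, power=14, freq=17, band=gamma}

In, In, Out

A rule that fits every label: power ≥ 7 AND power is odd — true of each 'In' example, false of each 'Out' one.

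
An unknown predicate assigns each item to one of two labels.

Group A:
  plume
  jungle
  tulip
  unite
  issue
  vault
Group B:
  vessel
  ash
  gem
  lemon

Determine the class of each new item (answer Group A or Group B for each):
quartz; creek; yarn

Group A, Group B, Group B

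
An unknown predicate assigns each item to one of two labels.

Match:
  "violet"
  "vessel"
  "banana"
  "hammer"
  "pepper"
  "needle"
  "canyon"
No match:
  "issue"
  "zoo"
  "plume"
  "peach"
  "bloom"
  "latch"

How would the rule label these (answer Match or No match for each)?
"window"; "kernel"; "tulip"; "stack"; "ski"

Match, Match, No match, No match, No match

A rule that fits every label: even length — true of each 'Match' example, false of each 'No match' one.
"window": length 6, matches → Match.
"kernel": length 6, matches → Match.
"tulip": length 5, doesn't match → No match.
"stack": length 5, doesn't match → No match.
"ski": length 3, doesn't match → No match.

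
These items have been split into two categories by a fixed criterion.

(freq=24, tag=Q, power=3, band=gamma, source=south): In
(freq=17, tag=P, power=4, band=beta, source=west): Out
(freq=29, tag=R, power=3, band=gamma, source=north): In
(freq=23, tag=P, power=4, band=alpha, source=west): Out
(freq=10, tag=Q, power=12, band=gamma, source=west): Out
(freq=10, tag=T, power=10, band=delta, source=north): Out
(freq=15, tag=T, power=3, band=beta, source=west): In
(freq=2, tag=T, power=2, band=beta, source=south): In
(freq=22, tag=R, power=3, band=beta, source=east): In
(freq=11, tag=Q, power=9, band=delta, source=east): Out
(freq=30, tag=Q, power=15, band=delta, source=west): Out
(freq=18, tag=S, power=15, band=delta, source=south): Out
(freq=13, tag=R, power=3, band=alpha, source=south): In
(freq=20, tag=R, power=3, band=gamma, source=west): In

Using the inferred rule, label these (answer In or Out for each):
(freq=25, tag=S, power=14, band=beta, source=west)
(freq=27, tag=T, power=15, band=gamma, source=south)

The simplest hypothesis consistent with all the labels is: power ≤ 3.

Out, Out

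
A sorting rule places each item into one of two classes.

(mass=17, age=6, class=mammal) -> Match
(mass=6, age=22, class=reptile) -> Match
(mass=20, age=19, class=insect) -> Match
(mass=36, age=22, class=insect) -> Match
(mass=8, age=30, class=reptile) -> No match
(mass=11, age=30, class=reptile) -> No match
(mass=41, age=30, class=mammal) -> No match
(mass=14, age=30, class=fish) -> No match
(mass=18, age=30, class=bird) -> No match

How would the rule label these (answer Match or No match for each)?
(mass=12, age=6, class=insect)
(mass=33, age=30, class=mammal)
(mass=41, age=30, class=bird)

Every 'Match' example satisfies: age ≤ 22. None of the 'No match' examples do.

Match, No match, No match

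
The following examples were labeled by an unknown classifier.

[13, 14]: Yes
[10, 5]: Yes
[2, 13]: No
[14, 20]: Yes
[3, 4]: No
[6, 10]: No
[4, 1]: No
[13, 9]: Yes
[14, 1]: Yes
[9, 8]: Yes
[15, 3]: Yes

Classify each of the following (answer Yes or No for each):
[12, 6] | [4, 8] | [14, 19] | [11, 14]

Yes, No, Yes, Yes

Rule: first ≥ 8. This holds for each 'Yes' example and fails for each 'No' one.
[12, 6]: first 12 — passes, so Yes. [4, 8]: first 4 — fails the rule, so No. [14, 19]: first 14 — passes, so Yes. [11, 14]: first 11 — passes, so Yes.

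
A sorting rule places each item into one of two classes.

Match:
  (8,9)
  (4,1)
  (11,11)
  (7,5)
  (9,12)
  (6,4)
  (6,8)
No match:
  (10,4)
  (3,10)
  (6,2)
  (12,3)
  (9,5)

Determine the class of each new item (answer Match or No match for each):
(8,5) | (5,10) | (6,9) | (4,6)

Match, No match, Match, Match

All 'Match' examples share one property — |first − second| ≤ 3 — and every 'No match' example lacks it.
(8,5): |8−5| = 3, qualifies → Match.
(5,10): |5−10| = 5, doesn't match → No match.
(6,9): |6−9| = 3, qualifies → Match.
(4,6): |4−6| = 2, qualifies → Match.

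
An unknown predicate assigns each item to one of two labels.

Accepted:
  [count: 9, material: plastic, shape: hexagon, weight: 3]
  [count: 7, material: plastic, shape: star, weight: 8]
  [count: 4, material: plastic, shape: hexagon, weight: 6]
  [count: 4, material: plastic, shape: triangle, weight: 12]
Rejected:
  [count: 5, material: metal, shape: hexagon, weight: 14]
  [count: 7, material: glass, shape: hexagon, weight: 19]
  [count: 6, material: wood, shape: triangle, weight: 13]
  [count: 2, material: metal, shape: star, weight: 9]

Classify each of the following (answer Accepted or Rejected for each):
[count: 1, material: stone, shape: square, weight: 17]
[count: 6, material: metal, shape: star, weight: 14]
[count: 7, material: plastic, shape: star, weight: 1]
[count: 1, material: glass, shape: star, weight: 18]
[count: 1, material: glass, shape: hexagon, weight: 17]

The pattern is that an item is 'Accepted' exactly when: material is plastic.

Rejected, Rejected, Accepted, Rejected, Rejected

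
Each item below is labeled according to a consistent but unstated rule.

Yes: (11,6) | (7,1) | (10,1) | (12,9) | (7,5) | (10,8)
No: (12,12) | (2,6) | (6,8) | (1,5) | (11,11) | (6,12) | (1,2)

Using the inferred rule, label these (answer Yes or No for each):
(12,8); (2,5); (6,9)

The distinguishing property — first > second — holds for all the 'Yes' cases and none of the 'No' cases.
(12,8) — 12 > 8, hence Yes.
(2,5) — 2 < 5, hence No.
(6,9) — 6 < 9, hence No.

Yes, No, No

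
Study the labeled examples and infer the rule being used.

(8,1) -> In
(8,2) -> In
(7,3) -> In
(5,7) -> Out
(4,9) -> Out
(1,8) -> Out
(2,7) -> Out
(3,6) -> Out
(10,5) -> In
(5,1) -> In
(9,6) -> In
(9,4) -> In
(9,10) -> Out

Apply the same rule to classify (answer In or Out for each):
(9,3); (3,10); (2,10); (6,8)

In, Out, Out, Out

The classifier is using: first > second.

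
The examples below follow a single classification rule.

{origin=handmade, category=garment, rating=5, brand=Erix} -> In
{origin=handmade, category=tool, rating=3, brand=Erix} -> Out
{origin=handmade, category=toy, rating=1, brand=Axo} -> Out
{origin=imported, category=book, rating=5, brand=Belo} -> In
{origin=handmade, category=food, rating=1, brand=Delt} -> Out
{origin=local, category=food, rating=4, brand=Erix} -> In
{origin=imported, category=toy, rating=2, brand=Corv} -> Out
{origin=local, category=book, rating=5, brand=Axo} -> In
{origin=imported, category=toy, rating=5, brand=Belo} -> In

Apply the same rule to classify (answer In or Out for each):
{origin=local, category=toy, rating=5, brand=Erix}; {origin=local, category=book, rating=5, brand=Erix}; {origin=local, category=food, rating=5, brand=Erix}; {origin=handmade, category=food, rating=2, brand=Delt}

In, In, In, Out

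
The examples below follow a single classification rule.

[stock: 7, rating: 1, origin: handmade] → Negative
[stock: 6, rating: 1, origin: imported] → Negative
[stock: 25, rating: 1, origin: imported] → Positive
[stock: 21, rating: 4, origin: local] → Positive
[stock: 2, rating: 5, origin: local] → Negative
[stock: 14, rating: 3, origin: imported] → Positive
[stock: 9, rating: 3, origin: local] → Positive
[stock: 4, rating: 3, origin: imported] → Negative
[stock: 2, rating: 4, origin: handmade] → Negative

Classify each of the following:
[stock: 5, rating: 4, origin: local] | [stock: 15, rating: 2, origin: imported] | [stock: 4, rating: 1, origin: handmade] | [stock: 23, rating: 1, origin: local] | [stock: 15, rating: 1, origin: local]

The classifier is using: stock ≥ 9.
[stock: 5, rating: 4, origin: local] → stock = 5 → Negative.
[stock: 15, rating: 2, origin: imported] → stock = 15 → Positive.
[stock: 4, rating: 1, origin: handmade] → stock = 4 → Negative.
[stock: 23, rating: 1, origin: local] → stock = 23 → Positive.
[stock: 15, rating: 1, origin: local] → stock = 15 → Positive.

Negative, Positive, Negative, Positive, Positive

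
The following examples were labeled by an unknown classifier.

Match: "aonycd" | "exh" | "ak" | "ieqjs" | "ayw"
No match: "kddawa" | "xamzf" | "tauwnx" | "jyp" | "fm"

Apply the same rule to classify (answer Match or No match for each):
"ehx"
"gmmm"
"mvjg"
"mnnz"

Match, No match, No match, No match

Every 'Match' example satisfies: starts with a vowel. None of the 'No match' examples do.
"ehx": Match (starts with 'e'). "gmmm": No match (starts with 'g'). "mvjg": No match (starts with 'm'). "mnnz": No match (starts with 'm').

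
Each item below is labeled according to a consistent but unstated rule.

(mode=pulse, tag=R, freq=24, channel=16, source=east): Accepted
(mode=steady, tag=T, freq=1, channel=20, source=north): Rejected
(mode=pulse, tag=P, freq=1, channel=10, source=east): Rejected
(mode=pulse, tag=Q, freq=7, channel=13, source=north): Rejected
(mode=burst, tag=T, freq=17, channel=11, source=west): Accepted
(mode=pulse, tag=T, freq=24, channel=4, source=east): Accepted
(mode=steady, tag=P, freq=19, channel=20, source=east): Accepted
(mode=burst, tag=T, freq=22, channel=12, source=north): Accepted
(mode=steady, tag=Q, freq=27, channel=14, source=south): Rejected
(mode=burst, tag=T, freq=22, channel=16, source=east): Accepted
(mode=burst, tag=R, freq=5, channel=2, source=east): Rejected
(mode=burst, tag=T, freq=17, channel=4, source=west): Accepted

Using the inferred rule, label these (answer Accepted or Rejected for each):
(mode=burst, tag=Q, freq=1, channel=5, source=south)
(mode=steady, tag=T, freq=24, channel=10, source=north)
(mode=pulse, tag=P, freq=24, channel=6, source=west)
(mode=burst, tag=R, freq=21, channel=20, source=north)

Rejected, Accepted, Accepted, Accepted

The distinguishing property — freq ≥ 17 AND freq ≤ 24 — holds for all the 'Accepted' cases and none of the 'Rejected' cases.
(mode=burst, tag=Q, freq=1, channel=5, source=south): Rejected (freq = 1).
(mode=steady, tag=T, freq=24, channel=10, source=north): Accepted (freq = 24).
(mode=pulse, tag=P, freq=24, channel=6, source=west): Accepted (freq = 24).
(mode=burst, tag=R, freq=21, channel=20, source=north): Accepted (freq = 21).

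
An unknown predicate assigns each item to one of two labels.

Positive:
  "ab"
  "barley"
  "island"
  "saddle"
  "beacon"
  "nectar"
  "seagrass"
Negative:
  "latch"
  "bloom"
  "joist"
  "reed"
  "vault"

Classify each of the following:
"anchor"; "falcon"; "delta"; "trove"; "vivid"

'Positive' ⟺ even length AND contains 'a'.

Positive, Positive, Negative, Negative, Negative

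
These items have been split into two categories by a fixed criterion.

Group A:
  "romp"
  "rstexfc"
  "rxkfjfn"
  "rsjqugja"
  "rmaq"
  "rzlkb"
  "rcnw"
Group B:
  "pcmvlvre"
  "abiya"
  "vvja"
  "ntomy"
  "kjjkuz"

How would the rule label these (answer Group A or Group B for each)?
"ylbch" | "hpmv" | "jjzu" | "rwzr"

Group B, Group B, Group B, Group A

'Group A' ⟺ starts with 'r'.
Group B: "ylbch", since starts with 'y'.
Group B: "hpmv", since starts with 'h'.
Group B: "jjzu", since starts with 'j'.
Group A: "rwzr", since starts with 'r'.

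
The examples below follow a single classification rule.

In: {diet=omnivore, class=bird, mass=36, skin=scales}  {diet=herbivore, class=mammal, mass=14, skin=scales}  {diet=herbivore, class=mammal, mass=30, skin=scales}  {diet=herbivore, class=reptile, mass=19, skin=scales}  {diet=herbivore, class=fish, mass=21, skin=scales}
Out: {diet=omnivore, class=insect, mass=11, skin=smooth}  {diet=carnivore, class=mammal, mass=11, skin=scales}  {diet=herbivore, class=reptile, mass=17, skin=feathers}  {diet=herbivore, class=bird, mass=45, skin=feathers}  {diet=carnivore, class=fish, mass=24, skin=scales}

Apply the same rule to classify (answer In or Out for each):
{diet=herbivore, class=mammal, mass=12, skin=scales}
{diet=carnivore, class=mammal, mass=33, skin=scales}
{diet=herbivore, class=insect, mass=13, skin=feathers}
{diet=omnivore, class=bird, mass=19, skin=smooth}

In, Out, Out, Out

A rule that fits every label: diet is not carnivore AND skin is scales — true of each 'In' example, false of each 'Out' one.
In: {diet=herbivore, class=mammal, mass=12, skin=scales}, since diet is herbivore, skin is scales.
Out: {diet=carnivore, class=mammal, mass=33, skin=scales}, since diet is carnivore, skin is scales.
Out: {diet=herbivore, class=insect, mass=13, skin=feathers}, since diet is herbivore, skin is feathers.
Out: {diet=omnivore, class=bird, mass=19, skin=smooth}, since diet is omnivore, skin is smooth.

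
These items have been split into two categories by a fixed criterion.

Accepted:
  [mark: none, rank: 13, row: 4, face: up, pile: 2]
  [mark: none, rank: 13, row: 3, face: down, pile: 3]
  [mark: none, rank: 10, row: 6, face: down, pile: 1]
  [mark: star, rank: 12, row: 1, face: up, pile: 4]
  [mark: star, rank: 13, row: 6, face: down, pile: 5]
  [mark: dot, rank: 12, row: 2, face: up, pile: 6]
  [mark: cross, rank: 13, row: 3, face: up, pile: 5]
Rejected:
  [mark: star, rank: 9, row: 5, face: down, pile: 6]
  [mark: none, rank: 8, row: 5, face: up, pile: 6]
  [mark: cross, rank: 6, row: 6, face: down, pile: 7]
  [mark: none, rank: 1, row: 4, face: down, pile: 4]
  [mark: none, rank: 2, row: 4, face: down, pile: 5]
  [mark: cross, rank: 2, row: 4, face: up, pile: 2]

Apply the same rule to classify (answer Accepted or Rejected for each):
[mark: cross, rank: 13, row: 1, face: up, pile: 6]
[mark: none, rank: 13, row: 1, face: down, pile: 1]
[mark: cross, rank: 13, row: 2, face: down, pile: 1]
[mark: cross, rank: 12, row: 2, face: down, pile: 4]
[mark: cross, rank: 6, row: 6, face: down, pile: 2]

One predicate separates the groups cleanly: rank ≥ 10.
Accepted: [mark: cross, rank: 13, row: 1, face: up, pile: 6], since rank = 13. Accepted: [mark: none, rank: 13, row: 1, face: down, pile: 1], since rank = 13. Accepted: [mark: cross, rank: 13, row: 2, face: down, pile: 1], since rank = 13. Accepted: [mark: cross, rank: 12, row: 2, face: down, pile: 4], since rank = 12. Rejected: [mark: cross, rank: 6, row: 6, face: down, pile: 2], since rank = 6.

Accepted, Accepted, Accepted, Accepted, Rejected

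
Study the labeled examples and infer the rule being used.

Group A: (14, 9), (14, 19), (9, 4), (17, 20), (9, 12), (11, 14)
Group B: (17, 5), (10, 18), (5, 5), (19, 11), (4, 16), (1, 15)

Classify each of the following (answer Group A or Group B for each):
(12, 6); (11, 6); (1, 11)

Comparing the two groups points to one rule — sum is odd.

Group B, Group A, Group B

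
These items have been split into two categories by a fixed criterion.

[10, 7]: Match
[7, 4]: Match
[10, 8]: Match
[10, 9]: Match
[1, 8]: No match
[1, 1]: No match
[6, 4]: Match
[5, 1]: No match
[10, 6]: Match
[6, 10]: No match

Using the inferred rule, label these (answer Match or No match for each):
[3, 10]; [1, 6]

The common property of the 'Match' items is: first > second AND sum ≥ 9. No 'No match' item has it.

No match, No match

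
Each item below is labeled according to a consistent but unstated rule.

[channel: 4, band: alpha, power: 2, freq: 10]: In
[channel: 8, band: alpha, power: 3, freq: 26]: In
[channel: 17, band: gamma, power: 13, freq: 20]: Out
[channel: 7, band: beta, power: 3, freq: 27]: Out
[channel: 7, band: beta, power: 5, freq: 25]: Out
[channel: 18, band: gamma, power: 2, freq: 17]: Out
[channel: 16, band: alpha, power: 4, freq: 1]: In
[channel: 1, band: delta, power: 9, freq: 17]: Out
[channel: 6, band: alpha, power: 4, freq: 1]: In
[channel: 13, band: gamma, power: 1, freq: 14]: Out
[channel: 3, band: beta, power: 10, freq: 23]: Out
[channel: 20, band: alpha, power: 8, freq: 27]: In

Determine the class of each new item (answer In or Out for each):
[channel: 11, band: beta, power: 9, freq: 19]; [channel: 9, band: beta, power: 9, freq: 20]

Out, Out

The rule appears to be: band is alpha.
[channel: 11, band: beta, power: 9, freq: 19] — band is beta, hence Out.
[channel: 9, band: beta, power: 9, freq: 20] — band is beta, hence Out.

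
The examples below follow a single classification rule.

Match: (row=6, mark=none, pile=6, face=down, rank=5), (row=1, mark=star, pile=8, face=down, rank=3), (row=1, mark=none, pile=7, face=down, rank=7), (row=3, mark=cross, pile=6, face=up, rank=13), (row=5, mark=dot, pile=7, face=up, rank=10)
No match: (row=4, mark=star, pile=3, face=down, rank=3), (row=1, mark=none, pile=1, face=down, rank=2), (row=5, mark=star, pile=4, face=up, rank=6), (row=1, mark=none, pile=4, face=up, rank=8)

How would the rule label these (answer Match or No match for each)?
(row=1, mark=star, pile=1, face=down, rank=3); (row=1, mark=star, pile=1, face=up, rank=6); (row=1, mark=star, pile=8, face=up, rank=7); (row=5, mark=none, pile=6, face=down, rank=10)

No match, No match, Match, Match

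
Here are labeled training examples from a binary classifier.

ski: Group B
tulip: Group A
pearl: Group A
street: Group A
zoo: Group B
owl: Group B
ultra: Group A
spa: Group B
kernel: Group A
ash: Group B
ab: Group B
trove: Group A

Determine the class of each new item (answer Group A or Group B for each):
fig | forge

'Group A' ⟺ length ≥ 5.
fig → length 3 → Group B. forge → length 5 → Group A.

Group B, Group A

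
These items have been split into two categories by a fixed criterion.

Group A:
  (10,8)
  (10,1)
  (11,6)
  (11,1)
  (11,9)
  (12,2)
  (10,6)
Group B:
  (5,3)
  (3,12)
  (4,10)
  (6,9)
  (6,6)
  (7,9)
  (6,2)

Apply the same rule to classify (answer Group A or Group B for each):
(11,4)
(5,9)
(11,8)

Group A, Group B, Group A

The distinguishing property — first ≥ 8 — holds for all the 'Group A' cases and none of the 'Group B' cases.
(11,4): Group A (first 11).
(5,9): Group B (first 5).
(11,8): Group A (first 11).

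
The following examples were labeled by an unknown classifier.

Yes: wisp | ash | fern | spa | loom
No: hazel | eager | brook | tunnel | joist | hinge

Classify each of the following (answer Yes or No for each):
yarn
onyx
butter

The distinguishing property — length ≤ 4 — holds for all the 'Yes' cases and none of the 'No' cases.
yarn: length 4 — satisfies this, so Yes.
onyx: length 4 — satisfies this, so Yes.
butter: length 6 — lacks this property, so No.

Yes, Yes, No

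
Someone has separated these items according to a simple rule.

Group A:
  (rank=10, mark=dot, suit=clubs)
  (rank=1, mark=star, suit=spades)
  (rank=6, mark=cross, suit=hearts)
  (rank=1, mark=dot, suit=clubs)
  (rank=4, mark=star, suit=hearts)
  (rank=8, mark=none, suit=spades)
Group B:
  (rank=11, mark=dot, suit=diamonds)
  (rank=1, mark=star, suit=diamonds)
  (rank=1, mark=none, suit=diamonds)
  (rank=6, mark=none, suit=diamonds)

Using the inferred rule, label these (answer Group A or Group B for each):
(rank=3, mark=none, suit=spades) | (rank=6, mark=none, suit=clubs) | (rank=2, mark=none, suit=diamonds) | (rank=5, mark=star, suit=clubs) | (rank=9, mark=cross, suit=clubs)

Group A, Group A, Group B, Group A, Group A

The rule appears to be: suit is not diamonds.
(rank=3, mark=none, suit=spades): Group A (suit is spades). (rank=6, mark=none, suit=clubs): Group A (suit is clubs). (rank=2, mark=none, suit=diamonds): Group B (suit is diamonds). (rank=5, mark=star, suit=clubs): Group A (suit is clubs). (rank=9, mark=cross, suit=clubs): Group A (suit is clubs).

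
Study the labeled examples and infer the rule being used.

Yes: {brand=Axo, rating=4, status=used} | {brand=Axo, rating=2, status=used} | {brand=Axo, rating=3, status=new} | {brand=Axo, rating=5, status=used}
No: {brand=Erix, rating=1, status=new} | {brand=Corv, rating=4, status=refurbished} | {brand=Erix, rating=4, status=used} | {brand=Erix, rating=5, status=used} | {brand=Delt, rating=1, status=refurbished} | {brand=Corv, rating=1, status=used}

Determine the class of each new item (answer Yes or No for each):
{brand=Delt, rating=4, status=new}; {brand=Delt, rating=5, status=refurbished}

The classifier is using: brand is Axo.
{brand=Delt, rating=4, status=new}: brand is Delt, lacks this property → No.
{brand=Delt, rating=5, status=refurbished}: brand is Delt, lacks this property → No.

No, No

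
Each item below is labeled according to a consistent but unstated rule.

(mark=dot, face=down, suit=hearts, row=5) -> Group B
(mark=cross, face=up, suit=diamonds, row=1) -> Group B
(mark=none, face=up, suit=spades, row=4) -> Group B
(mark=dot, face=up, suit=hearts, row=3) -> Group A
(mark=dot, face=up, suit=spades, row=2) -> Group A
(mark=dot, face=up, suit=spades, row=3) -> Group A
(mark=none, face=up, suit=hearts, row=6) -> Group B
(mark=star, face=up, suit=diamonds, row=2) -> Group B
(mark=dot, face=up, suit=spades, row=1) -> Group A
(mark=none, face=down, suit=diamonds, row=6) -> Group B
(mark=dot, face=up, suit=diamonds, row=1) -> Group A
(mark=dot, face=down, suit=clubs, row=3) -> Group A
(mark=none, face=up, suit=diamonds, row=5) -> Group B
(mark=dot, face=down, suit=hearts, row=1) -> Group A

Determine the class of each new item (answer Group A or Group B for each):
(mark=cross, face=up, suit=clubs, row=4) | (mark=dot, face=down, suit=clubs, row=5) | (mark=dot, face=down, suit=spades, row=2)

Group B, Group B, Group A

The pattern is that an item is 'Group A' exactly when: mark is dot AND row ≤ 3.
(mark=cross, face=up, suit=clubs, row=4): mark is cross, row = 4 — fails the rule, so Group B. (mark=dot, face=down, suit=clubs, row=5): mark is dot, row = 5 — fails the rule, so Group B. (mark=dot, face=down, suit=spades, row=2): mark is dot, row = 2 — fits, so Group A.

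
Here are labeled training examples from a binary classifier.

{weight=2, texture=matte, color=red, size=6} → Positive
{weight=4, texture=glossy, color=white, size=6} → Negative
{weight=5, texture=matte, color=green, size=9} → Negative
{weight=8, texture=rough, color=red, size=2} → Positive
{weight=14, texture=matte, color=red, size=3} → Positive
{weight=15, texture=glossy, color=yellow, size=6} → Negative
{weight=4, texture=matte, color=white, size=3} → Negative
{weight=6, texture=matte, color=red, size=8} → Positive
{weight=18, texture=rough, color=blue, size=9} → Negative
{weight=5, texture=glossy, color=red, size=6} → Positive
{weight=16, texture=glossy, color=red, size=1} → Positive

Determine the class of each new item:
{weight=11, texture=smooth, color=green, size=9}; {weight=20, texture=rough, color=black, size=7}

Checking candidate rules against both groups, what survives is: color is red.

Negative, Negative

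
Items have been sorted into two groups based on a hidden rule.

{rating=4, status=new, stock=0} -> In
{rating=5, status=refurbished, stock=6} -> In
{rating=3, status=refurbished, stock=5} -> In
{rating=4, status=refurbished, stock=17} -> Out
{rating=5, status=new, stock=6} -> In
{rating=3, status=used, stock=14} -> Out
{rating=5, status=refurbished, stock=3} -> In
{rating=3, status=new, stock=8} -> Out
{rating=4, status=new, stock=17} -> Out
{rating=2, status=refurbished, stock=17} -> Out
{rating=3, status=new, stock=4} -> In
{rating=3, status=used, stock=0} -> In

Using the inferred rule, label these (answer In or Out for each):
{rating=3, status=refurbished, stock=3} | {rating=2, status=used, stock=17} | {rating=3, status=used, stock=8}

In, Out, Out

The common property of the 'In' items is: stock ≤ 6. No 'Out' item has it.
In: {rating=3, status=refurbished, stock=3}, since stock = 3. Out: {rating=2, status=used, stock=17}, since stock = 17. Out: {rating=3, status=used, stock=8}, since stock = 8.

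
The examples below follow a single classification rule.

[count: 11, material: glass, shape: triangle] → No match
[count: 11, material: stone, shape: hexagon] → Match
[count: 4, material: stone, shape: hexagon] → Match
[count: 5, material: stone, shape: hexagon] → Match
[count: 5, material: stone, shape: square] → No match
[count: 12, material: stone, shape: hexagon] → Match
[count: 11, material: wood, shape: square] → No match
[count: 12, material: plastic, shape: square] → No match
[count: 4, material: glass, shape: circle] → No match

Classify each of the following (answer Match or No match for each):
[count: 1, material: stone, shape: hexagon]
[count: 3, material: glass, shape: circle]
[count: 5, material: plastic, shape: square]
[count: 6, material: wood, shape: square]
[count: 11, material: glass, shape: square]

Match, No match, No match, No match, No match

The simplest hypothesis consistent with all the labels is: shape is hexagon.
Match: [count: 1, material: stone, shape: hexagon], since shape is hexagon. No match: [count: 3, material: glass, shape: circle], since shape is circle. No match: [count: 5, material: plastic, shape: square], since shape is square. No match: [count: 6, material: wood, shape: square], since shape is square. No match: [count: 11, material: glass, shape: square], since shape is square.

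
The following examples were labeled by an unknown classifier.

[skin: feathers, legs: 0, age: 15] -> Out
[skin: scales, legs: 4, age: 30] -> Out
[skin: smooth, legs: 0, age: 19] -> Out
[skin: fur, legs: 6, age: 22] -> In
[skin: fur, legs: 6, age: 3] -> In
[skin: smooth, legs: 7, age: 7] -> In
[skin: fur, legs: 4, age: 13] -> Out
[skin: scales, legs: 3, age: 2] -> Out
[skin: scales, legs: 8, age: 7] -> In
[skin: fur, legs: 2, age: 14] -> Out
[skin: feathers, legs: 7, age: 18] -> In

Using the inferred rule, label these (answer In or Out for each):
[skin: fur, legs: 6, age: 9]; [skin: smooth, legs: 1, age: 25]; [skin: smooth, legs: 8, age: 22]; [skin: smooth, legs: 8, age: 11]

In, Out, In, In

One predicate separates the groups cleanly: legs ≥ 6.
[skin: fur, legs: 6, age: 9] → legs = 6 → In.
[skin: smooth, legs: 1, age: 25] → legs = 1 → Out.
[skin: smooth, legs: 8, age: 22] → legs = 8 → In.
[skin: smooth, legs: 8, age: 11] → legs = 8 → In.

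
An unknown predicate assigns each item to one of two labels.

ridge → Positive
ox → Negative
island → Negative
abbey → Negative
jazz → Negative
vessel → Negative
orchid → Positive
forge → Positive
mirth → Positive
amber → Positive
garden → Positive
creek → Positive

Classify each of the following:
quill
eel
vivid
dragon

The rule appears to be: contains 'r'.
quill: Negative (no 'r').
eel: Negative (no 'r').
vivid: Negative (no 'r').
dragon: Positive (has 'r').

Negative, Negative, Negative, Positive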